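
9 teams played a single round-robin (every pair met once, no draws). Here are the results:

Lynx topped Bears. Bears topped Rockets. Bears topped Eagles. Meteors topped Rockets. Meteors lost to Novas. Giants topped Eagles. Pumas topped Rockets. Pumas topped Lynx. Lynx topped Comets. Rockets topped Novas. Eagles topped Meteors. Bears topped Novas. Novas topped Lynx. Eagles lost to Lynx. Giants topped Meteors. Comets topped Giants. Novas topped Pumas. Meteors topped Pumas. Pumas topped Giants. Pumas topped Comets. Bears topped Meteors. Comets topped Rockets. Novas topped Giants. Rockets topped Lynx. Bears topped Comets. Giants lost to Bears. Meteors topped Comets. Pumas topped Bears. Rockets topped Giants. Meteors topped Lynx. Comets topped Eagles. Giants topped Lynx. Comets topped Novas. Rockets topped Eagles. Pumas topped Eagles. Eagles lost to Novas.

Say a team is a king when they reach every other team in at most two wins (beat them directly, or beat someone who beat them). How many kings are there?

5

Meteors reaches everyone (king).
Lynx cannot reach Pumas in two steps.
Pumas reaches everyone (king).
Giants cannot reach Novas in two steps.
Novas reaches everyone (king).
Rockets reaches everyone (king).
Comets cannot reach Bears in two steps.
Eagles cannot reach Giants, Novas, Bears in two steps.
Bears reaches everyone (king).
Kings: Meteors, Pumas, Novas, Rockets, Bears — 5.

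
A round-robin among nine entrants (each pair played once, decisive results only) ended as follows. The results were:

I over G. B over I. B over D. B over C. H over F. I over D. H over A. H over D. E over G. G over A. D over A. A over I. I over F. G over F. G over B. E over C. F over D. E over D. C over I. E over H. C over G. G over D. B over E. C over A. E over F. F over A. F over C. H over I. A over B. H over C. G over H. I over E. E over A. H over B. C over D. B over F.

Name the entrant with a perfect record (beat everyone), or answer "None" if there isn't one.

None

Highest win total is H with 6 (out of 8 possible).
H lost to E, G, so no entrant went undefeated.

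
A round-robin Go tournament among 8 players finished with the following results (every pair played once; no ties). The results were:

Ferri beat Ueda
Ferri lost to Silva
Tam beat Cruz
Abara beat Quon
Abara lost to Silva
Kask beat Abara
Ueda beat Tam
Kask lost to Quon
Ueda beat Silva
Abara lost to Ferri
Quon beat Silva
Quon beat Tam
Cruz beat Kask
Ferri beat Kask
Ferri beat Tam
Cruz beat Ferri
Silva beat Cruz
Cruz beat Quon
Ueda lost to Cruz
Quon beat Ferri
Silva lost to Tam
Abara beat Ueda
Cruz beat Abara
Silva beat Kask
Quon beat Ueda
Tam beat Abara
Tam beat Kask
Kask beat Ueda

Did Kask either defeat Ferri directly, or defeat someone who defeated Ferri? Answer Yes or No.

No

Kask did not beat Ferri directly.
Kask beat Ueda, Abara, but each of them lost to Ferri. No two-step path.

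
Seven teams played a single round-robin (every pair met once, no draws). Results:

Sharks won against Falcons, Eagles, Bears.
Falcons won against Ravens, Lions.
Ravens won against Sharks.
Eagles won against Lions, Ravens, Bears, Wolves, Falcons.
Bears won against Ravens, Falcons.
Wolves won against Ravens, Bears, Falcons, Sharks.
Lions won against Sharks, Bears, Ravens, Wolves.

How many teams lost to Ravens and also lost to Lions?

1

Ravens beat: Sharks.
Lions beat: Sharks, Wolves, Bears, Ravens.
Both beat: Sharks — 1.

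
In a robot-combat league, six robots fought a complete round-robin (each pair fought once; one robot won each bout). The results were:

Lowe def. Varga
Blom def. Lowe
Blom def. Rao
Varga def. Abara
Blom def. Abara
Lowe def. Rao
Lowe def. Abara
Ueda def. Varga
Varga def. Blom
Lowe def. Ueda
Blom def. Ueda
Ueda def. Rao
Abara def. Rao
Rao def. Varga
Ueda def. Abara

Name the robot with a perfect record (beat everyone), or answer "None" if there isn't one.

None

Highest win total is Lowe with 4 (out of 5 possible).
Lowe lost to Blom, so no robot went undefeated.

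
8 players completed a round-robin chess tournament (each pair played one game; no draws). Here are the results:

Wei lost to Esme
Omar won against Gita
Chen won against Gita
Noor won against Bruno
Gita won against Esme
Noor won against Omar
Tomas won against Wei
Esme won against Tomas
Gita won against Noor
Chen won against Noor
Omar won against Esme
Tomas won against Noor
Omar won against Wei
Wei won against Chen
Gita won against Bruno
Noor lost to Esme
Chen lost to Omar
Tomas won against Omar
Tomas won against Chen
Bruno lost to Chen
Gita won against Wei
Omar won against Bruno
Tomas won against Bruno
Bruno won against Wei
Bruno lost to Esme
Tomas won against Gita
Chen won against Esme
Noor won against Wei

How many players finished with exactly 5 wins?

1

Win totals: Noor 3, Tomas 6, Gita 4, Chen 4, Bruno 1, Omar 5, Wei 1, Esme 4.
Exactly 5: Omar — 1 player.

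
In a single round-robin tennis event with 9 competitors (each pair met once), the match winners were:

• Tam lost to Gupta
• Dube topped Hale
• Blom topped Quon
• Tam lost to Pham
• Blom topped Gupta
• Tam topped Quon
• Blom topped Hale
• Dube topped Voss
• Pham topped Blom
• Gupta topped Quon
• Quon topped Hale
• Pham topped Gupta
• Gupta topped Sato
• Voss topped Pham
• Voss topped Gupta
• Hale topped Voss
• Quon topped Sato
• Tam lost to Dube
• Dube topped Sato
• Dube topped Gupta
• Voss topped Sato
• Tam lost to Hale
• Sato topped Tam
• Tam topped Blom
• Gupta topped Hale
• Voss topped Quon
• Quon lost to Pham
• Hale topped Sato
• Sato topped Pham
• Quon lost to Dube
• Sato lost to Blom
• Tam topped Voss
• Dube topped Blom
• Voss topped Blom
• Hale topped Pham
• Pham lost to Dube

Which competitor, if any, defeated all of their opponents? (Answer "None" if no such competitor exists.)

Dube has 8 wins out of 8 opponents — a perfect record.

Dube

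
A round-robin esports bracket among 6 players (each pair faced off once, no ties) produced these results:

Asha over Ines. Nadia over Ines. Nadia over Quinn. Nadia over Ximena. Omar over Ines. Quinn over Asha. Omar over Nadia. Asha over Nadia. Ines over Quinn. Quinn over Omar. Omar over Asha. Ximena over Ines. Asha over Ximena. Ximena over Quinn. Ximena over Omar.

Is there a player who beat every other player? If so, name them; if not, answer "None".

Highest win total is Ximena with 3 (out of 5 possible).
Ximena lost to Nadia, Asha, so no player went undefeated.

None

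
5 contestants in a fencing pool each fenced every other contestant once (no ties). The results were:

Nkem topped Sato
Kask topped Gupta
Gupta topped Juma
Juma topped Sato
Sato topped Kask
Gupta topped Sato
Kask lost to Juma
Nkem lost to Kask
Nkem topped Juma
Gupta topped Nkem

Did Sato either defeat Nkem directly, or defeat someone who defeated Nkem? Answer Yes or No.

Yes

Sato did not beat Nkem directly.
Sato beat Kask. Of those, Kask beat Nkem.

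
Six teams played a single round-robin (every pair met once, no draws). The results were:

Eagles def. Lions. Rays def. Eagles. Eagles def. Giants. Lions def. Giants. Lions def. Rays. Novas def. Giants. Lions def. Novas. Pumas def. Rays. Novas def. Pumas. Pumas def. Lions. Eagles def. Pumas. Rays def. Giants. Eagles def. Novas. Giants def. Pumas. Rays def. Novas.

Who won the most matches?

Win totals: Rays 3, Pumas 2, Giants 1, Eagles 4, Novas 2, Lions 3.
Eagles leads with 4 wins (next highest: 3).

Eagles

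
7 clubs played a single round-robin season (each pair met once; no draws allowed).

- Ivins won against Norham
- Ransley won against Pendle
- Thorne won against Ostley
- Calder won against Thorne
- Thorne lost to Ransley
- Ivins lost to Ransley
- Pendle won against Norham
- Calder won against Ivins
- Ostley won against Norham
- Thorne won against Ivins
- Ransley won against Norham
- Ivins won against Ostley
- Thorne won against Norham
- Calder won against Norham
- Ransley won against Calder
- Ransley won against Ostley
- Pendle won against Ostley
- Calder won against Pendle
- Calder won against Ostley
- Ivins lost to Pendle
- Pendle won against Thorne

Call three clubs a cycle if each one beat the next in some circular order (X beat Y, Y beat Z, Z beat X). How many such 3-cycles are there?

0

Win totals: Thorne 3, Calder 5, Ransley 6, Ostley 1, Pendle 4, Norham 0, Ivins 2.
A club with w wins dominates both others in C(w,2) triples; summing gives 3 + 10 + 15 + 0 + 6 + 0 + 1 = 35 transitive triples.
Total triples C(7,3) = 35, so cyclic triples = 35 − 35 = 0.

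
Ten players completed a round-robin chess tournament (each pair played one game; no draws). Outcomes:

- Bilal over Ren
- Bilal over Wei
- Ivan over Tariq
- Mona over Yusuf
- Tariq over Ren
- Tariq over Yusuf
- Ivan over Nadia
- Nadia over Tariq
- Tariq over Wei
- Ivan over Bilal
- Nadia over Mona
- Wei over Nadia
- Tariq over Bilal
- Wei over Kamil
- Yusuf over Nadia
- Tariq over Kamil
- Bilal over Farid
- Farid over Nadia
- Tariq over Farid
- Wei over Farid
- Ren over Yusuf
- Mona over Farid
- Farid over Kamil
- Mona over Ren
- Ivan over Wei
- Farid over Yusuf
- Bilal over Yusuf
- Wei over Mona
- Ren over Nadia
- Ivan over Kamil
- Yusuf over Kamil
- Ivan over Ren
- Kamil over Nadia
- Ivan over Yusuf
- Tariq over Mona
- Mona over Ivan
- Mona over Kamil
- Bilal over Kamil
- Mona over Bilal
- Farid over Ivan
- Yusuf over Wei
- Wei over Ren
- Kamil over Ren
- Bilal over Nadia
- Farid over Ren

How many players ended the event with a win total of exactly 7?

2

Win totals: Bilal 6, Wei 5, Yusuf 3, Farid 5, Ivan 7, Mona 6, Nadia 2, Tariq 7, Ren 2, Kamil 2.
Exactly 7: Ivan, Tariq — 2 players.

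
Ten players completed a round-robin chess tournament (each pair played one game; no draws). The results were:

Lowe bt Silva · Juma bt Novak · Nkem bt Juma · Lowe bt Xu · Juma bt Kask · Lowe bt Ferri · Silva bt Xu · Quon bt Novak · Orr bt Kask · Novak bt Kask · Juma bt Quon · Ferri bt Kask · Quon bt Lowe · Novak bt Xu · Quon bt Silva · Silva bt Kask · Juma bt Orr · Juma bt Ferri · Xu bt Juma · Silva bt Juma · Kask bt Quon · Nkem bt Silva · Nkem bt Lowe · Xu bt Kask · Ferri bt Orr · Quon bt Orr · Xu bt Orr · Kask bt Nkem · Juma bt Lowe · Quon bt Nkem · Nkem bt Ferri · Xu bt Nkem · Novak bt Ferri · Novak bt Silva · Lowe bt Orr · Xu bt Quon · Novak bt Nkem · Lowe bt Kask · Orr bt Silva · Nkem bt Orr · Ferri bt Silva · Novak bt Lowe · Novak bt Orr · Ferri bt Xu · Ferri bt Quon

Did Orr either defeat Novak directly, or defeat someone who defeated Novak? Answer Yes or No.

Orr did not beat Novak directly.
Orr beat Silva, Kask, but each of them lost to Novak. No two-step path.

No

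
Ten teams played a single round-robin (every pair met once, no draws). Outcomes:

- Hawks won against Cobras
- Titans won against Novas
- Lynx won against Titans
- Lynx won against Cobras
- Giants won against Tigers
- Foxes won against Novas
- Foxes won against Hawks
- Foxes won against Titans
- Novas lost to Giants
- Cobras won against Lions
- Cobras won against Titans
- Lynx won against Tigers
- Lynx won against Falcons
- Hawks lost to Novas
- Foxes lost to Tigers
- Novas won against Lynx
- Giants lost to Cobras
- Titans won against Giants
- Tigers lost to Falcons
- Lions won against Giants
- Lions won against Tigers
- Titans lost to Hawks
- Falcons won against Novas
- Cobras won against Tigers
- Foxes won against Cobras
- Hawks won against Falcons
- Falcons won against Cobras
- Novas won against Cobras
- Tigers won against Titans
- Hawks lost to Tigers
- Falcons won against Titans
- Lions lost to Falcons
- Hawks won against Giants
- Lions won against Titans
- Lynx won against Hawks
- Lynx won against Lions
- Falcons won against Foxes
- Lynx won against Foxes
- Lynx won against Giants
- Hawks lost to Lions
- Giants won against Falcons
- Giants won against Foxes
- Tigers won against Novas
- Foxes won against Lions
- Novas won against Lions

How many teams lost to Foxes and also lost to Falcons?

Foxes beat: Titans, Hawks, Lions, Novas, Cobras.
Falcons beat: Foxes, Titans, Lions, Novas, Tigers, Cobras.
Both beat: Titans, Lions, Novas, Cobras — 4.

4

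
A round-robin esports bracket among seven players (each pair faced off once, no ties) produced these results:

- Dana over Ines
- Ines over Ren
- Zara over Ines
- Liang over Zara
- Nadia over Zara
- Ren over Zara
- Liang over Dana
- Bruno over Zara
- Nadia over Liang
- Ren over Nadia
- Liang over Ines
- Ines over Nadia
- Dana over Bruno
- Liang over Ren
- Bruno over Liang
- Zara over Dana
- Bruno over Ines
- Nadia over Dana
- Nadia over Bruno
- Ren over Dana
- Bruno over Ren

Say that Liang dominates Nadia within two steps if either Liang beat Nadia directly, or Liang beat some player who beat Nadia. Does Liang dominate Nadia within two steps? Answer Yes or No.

Yes

Liang did not beat Nadia directly.
Liang beat Zara, Dana, Ren, Ines. Of those, Ren beat Nadia.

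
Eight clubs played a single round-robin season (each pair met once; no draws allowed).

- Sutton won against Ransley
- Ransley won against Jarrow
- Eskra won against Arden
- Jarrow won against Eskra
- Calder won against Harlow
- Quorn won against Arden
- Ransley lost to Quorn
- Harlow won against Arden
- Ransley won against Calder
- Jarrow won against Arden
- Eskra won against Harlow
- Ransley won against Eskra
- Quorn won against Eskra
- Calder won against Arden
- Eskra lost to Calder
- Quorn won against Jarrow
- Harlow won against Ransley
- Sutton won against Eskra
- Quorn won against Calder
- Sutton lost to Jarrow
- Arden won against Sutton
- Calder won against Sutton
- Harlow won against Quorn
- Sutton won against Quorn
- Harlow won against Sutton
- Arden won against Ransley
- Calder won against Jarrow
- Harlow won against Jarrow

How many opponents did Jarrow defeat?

Jarrow's results: beat Eskra, Arden, Sutton; lost to Ransley, Quorn, Calder, Harlow.
That is 3 wins.

3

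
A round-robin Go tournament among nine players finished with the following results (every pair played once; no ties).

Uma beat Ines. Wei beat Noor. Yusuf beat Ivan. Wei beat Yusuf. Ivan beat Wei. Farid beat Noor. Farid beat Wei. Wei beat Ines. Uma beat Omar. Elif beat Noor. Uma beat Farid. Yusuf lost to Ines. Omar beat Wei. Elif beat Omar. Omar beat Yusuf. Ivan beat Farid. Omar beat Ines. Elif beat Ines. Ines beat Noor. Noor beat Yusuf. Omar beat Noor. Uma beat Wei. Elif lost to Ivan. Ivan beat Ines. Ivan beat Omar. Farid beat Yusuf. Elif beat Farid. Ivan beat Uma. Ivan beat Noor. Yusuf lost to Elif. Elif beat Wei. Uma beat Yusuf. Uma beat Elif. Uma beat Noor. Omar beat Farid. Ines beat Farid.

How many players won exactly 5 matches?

Win totals: Omar 5, Elif 6, Ines 3, Yusuf 1, Noor 1, Farid 3, Ivan 7, Wei 3, Uma 7.
Exactly 5: Omar — 1 player.

1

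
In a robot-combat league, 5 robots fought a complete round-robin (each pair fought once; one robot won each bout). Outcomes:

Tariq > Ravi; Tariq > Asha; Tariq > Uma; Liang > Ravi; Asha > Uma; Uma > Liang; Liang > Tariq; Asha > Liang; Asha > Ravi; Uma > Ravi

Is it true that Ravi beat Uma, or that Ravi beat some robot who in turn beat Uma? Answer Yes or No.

Ravi did not beat Uma directly.
Ravi beat no one, so there is no intermediate robot.

No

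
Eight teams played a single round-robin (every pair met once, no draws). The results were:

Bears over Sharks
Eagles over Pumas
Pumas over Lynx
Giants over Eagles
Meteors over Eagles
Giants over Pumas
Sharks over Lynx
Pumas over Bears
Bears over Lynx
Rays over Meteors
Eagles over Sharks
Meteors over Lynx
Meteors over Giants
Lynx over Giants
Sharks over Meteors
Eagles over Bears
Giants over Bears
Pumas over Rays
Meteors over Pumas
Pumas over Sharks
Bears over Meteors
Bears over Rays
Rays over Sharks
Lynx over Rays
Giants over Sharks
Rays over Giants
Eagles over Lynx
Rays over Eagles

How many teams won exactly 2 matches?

Win totals: Bears 4, Pumas 4, Eagles 4, Rays 4, Giants 4, Meteors 4, Sharks 2, Lynx 2.
Exactly 2: Sharks, Lynx — 2 teams.

2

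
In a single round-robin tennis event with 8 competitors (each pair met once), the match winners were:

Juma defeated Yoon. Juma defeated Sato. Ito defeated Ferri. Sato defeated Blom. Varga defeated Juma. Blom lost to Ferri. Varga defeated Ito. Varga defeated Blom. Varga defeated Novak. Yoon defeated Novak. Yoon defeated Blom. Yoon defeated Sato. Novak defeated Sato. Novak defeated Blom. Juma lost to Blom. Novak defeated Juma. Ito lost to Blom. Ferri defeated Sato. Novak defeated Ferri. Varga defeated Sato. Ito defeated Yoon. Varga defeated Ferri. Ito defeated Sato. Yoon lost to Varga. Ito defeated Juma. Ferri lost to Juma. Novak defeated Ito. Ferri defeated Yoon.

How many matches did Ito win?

Ito's results: beat Ferri, Juma, Sato, Yoon; lost to Blom, Novak, Varga.
That is 4 wins.

4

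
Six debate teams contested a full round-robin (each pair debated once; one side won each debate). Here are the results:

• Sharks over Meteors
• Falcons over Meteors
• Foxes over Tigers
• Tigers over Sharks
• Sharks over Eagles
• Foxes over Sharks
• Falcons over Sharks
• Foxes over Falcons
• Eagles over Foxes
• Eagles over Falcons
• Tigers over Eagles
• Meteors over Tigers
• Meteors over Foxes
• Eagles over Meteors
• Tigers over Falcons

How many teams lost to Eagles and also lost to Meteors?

1

Eagles beat: Foxes, Meteors, Falcons.
Meteors beat: Tigers, Foxes.
Both beat: Foxes — 1.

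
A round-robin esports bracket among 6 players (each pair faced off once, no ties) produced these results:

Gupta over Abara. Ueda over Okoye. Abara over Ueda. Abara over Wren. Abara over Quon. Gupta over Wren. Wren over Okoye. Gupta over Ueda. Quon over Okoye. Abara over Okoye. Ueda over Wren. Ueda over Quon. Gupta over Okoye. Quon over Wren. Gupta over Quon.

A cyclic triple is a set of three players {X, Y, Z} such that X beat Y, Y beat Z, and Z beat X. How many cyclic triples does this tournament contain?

Win totals: Abara 4, Wren 1, Ueda 3, Gupta 5, Quon 2, Okoye 0.
A player with w wins dominates both others in C(w,2) triples; summing gives 6 + 0 + 3 + 10 + 1 + 0 = 20 transitive triples.
Total triples C(6,3) = 20, so cyclic triples = 20 − 20 = 0.

0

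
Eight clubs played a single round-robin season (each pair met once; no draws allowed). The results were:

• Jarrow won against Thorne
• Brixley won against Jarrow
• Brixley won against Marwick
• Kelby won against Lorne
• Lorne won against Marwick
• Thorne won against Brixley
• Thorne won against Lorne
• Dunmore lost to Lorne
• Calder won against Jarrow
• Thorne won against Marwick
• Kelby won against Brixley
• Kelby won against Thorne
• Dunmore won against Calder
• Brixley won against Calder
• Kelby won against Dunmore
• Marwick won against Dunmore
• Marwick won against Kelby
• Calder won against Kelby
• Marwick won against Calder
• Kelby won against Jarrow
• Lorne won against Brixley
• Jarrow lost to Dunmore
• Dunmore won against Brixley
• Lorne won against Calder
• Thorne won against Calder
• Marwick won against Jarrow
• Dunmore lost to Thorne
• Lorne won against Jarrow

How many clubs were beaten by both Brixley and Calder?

1

Brixley beat: Jarrow, Calder, Marwick.
Calder beat: Jarrow, Kelby.
Both beat: Jarrow — 1.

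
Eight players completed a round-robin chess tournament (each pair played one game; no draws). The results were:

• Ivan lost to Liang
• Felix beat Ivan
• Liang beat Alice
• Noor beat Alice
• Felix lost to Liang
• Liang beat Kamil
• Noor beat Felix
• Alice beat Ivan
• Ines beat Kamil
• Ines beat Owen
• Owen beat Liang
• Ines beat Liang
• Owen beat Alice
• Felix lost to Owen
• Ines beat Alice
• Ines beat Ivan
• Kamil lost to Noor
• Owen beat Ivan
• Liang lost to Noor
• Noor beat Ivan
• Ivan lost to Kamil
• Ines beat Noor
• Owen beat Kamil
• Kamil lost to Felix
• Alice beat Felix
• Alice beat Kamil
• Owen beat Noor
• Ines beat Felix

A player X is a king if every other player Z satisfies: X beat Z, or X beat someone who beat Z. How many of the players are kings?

Alice cannot reach Owen, Ines, Liang, Noor in two steps.
Owen cannot reach Ines in two steps.
Ivan cannot reach Alice, Owen, Ines, Felix, Liang, Noor, Kamil in two steps.
Ines reaches everyone (king).
Felix cannot reach Alice, Owen, Ines, Liang, Noor in two steps.
Liang cannot reach Owen, Ines, Noor in two steps.
Noor cannot reach Owen, Ines in two steps.
Kamil cannot reach Alice, Owen, Ines, Felix, Liang, Noor in two steps.
Kings: Ines — 1.

1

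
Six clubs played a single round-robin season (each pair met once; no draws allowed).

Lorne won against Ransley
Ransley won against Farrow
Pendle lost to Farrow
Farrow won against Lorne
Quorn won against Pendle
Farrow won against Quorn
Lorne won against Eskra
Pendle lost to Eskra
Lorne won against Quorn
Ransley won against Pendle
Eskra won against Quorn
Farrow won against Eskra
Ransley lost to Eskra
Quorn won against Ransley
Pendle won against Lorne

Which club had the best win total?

Win totals: Pendle 1, Eskra 3, Ransley 2, Quorn 2, Farrow 4, Lorne 3.
Farrow leads with 4 wins (next highest: 3).

Farrow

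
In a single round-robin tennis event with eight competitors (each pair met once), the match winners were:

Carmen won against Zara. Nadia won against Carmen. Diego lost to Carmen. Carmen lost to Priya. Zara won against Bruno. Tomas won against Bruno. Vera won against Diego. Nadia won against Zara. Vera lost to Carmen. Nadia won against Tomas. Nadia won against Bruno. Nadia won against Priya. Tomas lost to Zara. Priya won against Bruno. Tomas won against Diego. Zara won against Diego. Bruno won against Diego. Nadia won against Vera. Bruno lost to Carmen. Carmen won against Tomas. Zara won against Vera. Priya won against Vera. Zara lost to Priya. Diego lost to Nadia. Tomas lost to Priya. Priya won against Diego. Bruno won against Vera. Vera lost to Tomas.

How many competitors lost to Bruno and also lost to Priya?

Bruno beat: Vera, Diego.
Priya beat: Tomas, Zara, Vera, Diego, Carmen, Bruno.
Both beat: Vera, Diego — 2.

2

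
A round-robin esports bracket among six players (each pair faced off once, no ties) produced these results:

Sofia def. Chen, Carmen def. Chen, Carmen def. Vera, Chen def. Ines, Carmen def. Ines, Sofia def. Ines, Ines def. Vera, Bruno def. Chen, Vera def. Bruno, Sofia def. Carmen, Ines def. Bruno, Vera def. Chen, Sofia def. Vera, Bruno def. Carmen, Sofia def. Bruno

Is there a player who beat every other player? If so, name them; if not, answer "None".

Sofia

Sofia has 5 wins out of 5 opponents — a perfect record.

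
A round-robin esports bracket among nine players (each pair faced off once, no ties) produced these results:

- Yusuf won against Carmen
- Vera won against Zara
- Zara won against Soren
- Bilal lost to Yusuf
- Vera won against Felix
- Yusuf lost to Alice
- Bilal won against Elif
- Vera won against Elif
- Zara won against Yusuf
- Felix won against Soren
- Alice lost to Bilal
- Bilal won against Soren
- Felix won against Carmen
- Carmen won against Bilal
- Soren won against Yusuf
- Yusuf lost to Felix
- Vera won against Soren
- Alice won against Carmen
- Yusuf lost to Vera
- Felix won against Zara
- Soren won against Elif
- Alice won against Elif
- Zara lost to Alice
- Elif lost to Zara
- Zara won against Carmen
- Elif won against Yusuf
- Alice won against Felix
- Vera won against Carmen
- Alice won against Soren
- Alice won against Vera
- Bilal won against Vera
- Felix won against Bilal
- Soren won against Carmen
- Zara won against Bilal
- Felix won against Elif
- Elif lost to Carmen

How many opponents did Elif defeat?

1

Elif's results: beat Yusuf; lost to Felix, Zara, Carmen, Soren, Vera, Bilal, Alice.
That is 1 win.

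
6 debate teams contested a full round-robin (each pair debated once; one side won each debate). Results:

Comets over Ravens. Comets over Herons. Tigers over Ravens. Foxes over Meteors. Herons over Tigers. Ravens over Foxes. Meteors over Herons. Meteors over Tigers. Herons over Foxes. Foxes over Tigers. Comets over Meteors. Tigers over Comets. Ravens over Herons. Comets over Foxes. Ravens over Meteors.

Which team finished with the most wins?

Win totals: Tigers 2, Ravens 3, Meteors 2, Foxes 2, Comets 4, Herons 2.
Comets leads with 4 wins (next highest: 3).

Comets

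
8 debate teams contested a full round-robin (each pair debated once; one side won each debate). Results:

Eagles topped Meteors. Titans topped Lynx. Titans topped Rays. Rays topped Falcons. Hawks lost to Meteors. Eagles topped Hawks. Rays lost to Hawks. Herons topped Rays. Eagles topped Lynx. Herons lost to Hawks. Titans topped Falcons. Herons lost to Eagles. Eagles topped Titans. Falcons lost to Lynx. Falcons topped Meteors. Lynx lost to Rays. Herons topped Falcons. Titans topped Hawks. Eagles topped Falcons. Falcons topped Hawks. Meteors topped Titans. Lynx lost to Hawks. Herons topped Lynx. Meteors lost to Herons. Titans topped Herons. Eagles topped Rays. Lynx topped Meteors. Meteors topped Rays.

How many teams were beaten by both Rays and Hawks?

Rays beat: Falcons, Lynx.
Hawks beat: Rays, Lynx, Herons.
Both beat: Lynx — 1.

1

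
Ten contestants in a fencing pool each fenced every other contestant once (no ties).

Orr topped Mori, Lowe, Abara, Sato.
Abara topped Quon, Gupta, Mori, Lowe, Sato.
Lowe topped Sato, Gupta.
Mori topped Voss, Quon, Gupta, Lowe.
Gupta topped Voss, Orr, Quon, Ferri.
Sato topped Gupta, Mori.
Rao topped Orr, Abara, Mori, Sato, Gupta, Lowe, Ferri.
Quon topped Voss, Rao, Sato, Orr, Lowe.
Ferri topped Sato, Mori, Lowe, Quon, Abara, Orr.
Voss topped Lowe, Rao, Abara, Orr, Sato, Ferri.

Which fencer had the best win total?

Rao

Win totals: Quon 5, Mori 4, Sato 2, Rao 7, Ferri 6, Orr 4, Abara 5, Lowe 2, Voss 6, Gupta 4.
Rao leads with 7 wins (next highest: 6).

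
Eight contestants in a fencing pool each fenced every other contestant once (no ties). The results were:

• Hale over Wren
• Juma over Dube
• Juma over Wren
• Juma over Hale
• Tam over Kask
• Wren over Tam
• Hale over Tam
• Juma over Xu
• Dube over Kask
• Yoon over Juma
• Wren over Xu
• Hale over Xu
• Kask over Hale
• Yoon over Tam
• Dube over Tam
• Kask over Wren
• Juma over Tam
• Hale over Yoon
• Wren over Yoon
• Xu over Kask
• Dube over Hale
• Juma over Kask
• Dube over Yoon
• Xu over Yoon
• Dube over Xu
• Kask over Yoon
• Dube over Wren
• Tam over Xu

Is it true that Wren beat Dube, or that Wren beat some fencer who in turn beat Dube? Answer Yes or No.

Wren did not beat Dube directly.
Wren beat Yoon, Xu, Tam, but each of them lost to Dube. No two-step path.

No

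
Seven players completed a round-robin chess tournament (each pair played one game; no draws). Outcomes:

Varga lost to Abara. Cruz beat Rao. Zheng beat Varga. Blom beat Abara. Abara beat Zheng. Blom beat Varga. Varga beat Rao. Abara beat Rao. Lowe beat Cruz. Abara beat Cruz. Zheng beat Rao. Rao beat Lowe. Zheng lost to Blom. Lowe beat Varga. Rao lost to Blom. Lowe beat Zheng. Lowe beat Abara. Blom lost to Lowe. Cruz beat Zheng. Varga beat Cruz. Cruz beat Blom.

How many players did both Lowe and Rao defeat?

Lowe beat: Blom, Abara, Varga, Zheng, Cruz.
Rao beat: Lowe.
No one was beaten by both.

0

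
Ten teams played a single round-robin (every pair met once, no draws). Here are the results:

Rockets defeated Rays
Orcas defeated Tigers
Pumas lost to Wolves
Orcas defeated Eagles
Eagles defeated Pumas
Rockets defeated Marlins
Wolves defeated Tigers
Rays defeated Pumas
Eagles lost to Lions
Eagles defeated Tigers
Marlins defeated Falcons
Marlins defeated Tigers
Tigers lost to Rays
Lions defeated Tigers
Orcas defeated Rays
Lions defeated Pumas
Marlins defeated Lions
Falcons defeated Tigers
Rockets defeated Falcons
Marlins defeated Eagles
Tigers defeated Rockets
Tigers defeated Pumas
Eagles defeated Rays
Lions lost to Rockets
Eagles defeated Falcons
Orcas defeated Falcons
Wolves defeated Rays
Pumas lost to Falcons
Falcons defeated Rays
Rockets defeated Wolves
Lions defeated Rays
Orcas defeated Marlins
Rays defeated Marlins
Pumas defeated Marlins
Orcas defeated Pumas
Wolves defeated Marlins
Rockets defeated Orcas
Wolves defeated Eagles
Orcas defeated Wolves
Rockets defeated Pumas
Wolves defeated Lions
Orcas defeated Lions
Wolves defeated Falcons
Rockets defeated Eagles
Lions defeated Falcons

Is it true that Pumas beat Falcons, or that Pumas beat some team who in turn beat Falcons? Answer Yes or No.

Yes

Pumas did not beat Falcons directly.
Pumas beat Marlins. Of those, Marlins beat Falcons.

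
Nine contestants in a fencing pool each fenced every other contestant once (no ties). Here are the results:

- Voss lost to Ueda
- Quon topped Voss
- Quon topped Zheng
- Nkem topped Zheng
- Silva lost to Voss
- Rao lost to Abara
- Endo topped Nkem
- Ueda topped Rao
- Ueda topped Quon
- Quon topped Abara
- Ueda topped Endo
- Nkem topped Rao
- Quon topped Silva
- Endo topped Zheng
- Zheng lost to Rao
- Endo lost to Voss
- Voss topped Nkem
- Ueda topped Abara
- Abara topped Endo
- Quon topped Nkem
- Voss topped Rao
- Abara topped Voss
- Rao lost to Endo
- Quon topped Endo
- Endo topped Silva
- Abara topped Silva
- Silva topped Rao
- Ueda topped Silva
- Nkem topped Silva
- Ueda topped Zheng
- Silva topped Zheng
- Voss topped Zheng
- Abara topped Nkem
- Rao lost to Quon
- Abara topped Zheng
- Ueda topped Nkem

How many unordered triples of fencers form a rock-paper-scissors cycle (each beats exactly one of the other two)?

Win totals: Abara 6, Quon 7, Nkem 3, Silva 2, Ueda 8, Zheng 0, Endo 4, Rao 1, Voss 5.
A fencer with w wins dominates both others in C(w,2) triples; summing gives 15 + 21 + 3 + 1 + 28 + 0 + 6 + 0 + 10 = 84 transitive triples.
Total triples C(9,3) = 84, so cyclic triples = 84 − 84 = 0.

0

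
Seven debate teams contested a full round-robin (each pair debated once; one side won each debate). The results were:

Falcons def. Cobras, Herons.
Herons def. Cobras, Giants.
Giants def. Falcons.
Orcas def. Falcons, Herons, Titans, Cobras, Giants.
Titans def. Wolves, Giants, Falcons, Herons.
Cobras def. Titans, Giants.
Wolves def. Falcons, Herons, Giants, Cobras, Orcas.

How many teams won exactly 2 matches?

Win totals: Falcons 2, Wolves 5, Titans 4, Orcas 5, Herons 2, Giants 1, Cobras 2.
Exactly 2: Falcons, Herons, Cobras — 3 teams.

3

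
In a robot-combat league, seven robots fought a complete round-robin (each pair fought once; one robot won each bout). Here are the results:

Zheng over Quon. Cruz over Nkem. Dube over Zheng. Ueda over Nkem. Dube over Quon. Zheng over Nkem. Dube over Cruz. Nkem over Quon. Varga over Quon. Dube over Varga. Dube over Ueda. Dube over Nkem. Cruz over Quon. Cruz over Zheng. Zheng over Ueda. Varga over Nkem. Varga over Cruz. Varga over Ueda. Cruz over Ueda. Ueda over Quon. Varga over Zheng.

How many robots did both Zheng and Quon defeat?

0

Zheng beat: Ueda, Quon, Nkem.
Quon beat: no one.
No one was beaten by both.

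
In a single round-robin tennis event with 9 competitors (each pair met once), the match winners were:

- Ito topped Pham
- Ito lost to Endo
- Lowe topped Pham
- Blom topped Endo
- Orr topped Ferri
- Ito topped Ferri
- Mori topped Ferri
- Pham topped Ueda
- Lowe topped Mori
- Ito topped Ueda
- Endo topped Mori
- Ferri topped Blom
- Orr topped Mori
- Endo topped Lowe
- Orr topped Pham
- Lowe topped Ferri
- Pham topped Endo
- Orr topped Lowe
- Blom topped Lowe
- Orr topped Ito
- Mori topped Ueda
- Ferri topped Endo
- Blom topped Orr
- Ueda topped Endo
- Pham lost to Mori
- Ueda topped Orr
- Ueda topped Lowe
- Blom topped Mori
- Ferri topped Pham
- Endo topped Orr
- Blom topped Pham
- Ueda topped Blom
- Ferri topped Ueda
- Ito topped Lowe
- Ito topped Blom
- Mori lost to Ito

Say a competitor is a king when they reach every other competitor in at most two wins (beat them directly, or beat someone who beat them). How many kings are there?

Endo reaches everyone (king).
Orr reaches everyone (king).
Mori cannot reach Ito in two steps.
Ito reaches everyone (king).
Ueda reaches everyone (king).
Pham cannot reach Ferri in two steps.
Blom reaches everyone (king).
Ferri reaches everyone (king).
Lowe cannot reach Orr, Ito in two steps.
Kings: Endo, Orr, Ito, Ueda, Blom, Ferri — 6.

6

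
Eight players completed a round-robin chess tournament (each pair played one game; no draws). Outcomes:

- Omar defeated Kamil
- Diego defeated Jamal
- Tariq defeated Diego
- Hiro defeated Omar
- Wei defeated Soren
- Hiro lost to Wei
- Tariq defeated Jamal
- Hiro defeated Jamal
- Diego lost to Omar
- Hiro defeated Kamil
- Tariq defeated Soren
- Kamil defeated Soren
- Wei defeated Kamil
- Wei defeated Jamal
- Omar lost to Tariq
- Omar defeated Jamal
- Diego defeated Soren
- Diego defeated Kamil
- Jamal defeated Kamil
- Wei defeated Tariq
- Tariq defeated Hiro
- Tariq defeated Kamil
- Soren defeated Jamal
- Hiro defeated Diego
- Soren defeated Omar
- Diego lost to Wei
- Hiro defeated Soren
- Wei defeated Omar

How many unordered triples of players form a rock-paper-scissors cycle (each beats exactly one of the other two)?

3

Win totals: Tariq 6, Jamal 1, Omar 3, Kamil 1, Diego 3, Soren 2, Hiro 5, Wei 7.
A player with w wins dominates both others in C(w,2) triples; summing gives 15 + 0 + 3 + 0 + 3 + 1 + 10 + 21 = 53 transitive triples.
Total triples C(8,3) = 56, so cyclic triples = 56 − 53 = 3.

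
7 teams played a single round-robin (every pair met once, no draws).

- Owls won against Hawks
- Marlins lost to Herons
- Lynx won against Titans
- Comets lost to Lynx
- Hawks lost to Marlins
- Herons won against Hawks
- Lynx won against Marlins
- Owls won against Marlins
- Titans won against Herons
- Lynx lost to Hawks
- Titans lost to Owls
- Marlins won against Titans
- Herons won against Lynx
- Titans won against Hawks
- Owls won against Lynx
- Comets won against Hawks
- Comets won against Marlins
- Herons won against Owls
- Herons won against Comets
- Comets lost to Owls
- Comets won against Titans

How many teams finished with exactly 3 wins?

Win totals: Titans 2, Marlins 2, Comets 3, Lynx 3, Herons 5, Hawks 1, Owls 5.
Exactly 3: Comets, Lynx — 2 teams.

2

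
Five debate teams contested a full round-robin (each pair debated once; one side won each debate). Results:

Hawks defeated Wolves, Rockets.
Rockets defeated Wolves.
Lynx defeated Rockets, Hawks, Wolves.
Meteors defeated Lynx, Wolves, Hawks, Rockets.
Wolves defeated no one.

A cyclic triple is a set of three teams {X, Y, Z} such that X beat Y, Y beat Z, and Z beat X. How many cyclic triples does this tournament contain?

Win totals: Hawks 2, Lynx 3, Meteors 4, Wolves 0, Rockets 1.
A team with w wins dominates both others in C(w,2) triples; summing gives 1 + 3 + 6 + 0 + 0 = 10 transitive triples.
Total triples C(5,3) = 10, so cyclic triples = 10 − 10 = 0.

0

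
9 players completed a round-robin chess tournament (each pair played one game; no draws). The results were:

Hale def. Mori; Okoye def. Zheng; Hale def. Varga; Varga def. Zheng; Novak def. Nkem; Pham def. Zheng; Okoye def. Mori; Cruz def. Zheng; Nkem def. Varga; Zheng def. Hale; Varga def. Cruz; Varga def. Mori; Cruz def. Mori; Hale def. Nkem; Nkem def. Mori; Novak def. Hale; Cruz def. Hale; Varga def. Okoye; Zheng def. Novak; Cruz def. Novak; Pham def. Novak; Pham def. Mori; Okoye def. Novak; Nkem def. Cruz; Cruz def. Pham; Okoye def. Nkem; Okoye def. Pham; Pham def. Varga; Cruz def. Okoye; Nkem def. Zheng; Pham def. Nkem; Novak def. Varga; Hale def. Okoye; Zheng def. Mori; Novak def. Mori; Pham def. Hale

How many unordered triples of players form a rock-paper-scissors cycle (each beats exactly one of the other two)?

Win totals: Pham 6, Mori 0, Zheng 3, Hale 4, Varga 4, Okoye 5, Novak 4, Nkem 4, Cruz 6.
A player with w wins dominates both others in C(w,2) triples; summing gives 15 + 0 + 3 + 6 + 6 + 10 + 6 + 6 + 15 = 67 transitive triples.
Total triples C(9,3) = 84, so cyclic triples = 84 − 67 = 17.

17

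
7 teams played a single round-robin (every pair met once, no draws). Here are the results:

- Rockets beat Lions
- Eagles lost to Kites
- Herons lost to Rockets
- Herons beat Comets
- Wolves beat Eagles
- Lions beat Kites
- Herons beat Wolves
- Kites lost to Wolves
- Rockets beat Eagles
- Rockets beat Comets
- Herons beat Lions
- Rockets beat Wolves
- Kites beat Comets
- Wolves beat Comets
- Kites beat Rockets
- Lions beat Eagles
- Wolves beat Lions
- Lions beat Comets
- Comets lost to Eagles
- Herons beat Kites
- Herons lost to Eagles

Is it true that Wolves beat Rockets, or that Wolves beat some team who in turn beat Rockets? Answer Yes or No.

Yes

Wolves did not beat Rockets directly.
Wolves beat Eagles, Lions, Comets, Kites. Of those, Kites beat Rockets.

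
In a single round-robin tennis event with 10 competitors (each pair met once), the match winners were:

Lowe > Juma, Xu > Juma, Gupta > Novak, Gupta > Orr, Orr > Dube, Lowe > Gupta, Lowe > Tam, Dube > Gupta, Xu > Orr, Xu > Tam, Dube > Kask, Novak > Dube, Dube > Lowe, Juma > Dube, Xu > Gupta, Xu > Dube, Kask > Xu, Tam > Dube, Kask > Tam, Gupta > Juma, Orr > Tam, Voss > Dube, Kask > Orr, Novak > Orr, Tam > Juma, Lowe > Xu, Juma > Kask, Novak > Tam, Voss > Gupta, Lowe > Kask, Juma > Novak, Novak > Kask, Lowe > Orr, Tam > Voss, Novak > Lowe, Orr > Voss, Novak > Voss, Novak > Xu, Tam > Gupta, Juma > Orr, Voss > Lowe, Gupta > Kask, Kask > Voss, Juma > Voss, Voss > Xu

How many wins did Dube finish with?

Dube's results: beat Kask, Lowe, Gupta; lost to Tam, Novak, Xu, Juma, Voss, Orr.
That is 3 wins.

3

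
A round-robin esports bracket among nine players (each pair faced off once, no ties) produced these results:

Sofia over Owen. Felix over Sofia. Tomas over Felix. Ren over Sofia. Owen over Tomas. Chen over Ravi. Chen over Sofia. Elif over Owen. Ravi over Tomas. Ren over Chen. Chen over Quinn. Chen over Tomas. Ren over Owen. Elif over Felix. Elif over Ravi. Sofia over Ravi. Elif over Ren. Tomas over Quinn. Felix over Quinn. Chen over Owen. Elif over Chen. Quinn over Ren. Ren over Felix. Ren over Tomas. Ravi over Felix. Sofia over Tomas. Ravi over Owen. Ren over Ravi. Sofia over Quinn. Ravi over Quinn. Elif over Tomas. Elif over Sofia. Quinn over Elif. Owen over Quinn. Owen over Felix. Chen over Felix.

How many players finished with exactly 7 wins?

1

Win totals: Ren 6, Tomas 2, Quinn 2, Ravi 4, Elif 7, Chen 6, Owen 3, Felix 2, Sofia 4.
Exactly 7: Elif — 1 player.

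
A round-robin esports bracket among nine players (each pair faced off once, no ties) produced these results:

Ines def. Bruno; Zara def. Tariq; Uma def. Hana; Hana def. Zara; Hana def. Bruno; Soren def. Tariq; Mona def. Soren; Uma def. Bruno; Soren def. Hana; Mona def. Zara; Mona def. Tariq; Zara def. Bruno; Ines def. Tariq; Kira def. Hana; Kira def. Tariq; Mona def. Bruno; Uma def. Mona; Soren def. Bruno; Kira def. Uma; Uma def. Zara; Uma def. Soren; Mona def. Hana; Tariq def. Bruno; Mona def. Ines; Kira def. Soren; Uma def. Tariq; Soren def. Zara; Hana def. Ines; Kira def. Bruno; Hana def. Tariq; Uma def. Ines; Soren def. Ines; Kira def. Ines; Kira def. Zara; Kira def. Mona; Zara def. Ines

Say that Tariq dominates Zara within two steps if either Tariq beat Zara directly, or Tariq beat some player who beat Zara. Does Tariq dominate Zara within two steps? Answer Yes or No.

No

Tariq did not beat Zara directly.
Tariq beat Bruno, but each of them lost to Zara. No two-step path.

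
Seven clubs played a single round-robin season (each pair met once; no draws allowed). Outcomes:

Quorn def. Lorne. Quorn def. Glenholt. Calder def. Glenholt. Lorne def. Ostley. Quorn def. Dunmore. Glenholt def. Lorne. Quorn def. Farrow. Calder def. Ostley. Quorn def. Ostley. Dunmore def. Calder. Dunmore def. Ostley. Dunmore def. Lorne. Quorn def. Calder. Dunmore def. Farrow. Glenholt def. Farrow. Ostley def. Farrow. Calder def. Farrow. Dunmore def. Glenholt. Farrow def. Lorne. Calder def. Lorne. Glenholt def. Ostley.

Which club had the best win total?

Win totals: Quorn 6, Calder 4, Lorne 1, Ostley 1, Dunmore 5, Farrow 1, Glenholt 3.
Quorn leads with 6 wins (next highest: 5).

Quorn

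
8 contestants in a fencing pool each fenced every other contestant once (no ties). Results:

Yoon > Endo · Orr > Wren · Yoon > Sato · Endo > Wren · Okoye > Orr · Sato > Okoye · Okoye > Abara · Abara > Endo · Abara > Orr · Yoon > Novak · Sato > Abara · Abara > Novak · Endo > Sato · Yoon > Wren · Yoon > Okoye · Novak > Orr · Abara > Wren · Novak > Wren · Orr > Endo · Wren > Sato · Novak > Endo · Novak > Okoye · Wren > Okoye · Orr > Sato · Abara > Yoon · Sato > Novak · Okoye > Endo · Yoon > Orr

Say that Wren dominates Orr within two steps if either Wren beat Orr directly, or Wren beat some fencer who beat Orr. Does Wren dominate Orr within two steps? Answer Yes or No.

Yes

Wren did not beat Orr directly.
Wren beat Sato, Okoye. Of those, Okoye beat Orr.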